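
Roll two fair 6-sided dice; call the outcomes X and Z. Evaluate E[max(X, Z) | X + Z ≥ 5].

P(X + Z ≥ 5) = 5/6.
Summing max(X,Z)·P(x,y) over outcomes with X + Z ≥ 5 gives 37/9.
E[max(X, Z) | X + Z ≥ 5] = (37/9) / (5/6) = 74/15.

74/15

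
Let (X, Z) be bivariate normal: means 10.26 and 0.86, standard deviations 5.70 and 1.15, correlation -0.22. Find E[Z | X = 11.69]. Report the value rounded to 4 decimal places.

For a bivariate normal, E[Z | X=x] = μ_Z + ρ·(σ_Z/σ_X)·(x − μ_X).
E[Z | X=11.69] = 0.86 + (-0.22)·(1.15/5.70)·(11.69 − (10.26)) = 0.86 + (-0.044386)·(1.43) = 0.7965.

0.7965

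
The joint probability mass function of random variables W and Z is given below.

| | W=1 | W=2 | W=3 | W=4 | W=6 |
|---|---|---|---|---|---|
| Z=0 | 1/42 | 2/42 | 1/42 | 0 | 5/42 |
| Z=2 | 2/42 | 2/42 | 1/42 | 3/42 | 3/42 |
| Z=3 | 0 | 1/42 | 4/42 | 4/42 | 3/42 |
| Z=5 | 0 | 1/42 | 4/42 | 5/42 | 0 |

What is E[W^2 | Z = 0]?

P(Z = 0) = 3/14.
Σ W^2·P over the event = 1·(1/42) + 4·(2/42) + 9·(1/42) + 36·(5/42) = 33/7.
E[W^2 | Z = 0] = (33/7) / (3/14) = 22.

22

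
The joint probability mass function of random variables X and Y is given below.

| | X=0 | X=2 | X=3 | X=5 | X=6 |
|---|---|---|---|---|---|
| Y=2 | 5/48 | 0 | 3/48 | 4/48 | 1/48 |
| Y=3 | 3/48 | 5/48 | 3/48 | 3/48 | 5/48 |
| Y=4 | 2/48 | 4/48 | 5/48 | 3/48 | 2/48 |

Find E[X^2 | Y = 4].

13

P(Y = 4) = 1/3.
Σ X^2·P over the event = 0·(2/48) + 4·(4/48) + 9·(5/48) + 25·(3/48) + 36·(2/48) = 13/3.
E[X^2 | Y = 4] = (13/3) / (1/3) = 13.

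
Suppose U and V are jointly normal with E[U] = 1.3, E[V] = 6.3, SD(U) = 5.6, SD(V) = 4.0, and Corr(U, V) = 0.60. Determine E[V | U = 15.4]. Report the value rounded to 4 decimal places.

12.3429

E[V | U=x] = μ_V + ρ(σ_V/σ_U)(x − μ_U) for jointly normal variables.
E[V | U=15.4] = 6.3 + (0.60)·(4.0/5.6)·(15.4 − (1.3)) = 6.3 + (0.428571)·(14.1) = 12.3429.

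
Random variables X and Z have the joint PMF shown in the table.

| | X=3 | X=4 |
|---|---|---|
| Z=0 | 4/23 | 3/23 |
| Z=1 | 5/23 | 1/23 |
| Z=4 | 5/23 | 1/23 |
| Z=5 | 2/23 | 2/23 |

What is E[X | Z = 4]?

P(Z = 4) = 6/23.
Σ X·P over the event = 3·(5/23) + 4·(1/23) = 19/23.
E[X | Z = 4] = (19/23) / (6/23) = 19/6.

19/6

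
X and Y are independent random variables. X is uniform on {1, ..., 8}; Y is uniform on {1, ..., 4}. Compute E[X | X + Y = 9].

13/2

P(X + Y = 9) = 1/8.
Summing X·P(x,y) over outcomes with X + Y = 9 gives 13/16.
E[X | X + Y = 9] = (13/16) / (1/8) = 13/2.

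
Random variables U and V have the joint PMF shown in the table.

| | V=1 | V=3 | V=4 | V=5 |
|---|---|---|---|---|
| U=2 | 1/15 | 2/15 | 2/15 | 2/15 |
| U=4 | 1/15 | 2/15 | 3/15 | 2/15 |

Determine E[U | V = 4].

P(V = 4) = 1/3.
Σ U·P over the event = 2·(2/15) + 4·(3/15) = 16/15.
E[U | V = 4] = (16/15) / (1/3) = 16/5.

16/5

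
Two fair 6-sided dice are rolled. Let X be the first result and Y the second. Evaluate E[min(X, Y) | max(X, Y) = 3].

Outcomes with max(X, Y) = 3: (1,3), (2,3), (3,1), (3,2), (3,3), each with probability 1/36.
E[min(X, Y) | max(X, Y) = 3] = (1 + 2 + 1 + 2 + 3) / 5 = 9/5.

9/5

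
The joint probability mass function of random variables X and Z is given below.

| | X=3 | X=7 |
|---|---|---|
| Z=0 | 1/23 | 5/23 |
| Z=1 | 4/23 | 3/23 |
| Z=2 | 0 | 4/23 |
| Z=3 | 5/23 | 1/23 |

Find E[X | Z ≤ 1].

71/13

P(Z ≤ 1) = 13/23.
Summing X·P(X=x,Z=y) over the conditioning event gives 71/23.
E[X | Z ≤ 1] = (71/23) / (13/23) = 71/13.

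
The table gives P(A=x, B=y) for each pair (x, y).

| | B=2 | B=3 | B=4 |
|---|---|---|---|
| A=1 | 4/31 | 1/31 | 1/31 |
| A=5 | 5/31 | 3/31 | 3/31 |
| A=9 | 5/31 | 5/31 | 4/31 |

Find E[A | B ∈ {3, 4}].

113/17

P(B ∈ {3, 4}) = 17/31.
Σ A·P over the event = 1·(1/31) + 1·(1/31) + 5·(3/31) + 5·(3/31) + 9·(5/31) + 9·(4/31) = 113/31.
E[A | B ∈ {3, 4}] = (113/31) / (17/31) = 113/17.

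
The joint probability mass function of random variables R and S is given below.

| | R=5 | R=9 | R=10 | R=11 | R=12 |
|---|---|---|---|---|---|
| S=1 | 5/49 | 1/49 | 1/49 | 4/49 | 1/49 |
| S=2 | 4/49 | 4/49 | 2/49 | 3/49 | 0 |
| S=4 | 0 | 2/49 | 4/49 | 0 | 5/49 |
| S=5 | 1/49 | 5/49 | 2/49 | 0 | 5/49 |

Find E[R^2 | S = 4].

1282/11

P(S = 4) = 11/49.
Σ R^2·P over the event = 81·(2/49) + 100·(4/49) + 144·(5/49) = 1282/49.
E[R^2 | S = 4] = (1282/49) / (11/49) = 1282/11.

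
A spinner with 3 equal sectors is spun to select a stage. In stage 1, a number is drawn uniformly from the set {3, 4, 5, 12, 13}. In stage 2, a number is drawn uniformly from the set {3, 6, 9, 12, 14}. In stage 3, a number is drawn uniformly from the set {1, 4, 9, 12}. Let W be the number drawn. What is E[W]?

E[W | stage 1] = (3+4+5+12+13)/5 = 37/5.
E[W | stage 2] = (3+6+9+12+14)/5 = 44/5.
E[W | stage 3] = (1+4+9+12)/4 = 13/2.
By the law of total expectation,
E[W] = (1/3)·(37/5) + (1/3)·(44/5) + (1/3)·(13/2) = 227/30.

227/30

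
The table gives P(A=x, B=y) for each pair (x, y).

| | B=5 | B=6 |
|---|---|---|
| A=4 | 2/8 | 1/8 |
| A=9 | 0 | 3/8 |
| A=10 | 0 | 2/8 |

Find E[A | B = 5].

4

P(B = 5) = 1/4.
Summing A·P(A=x,B=y) over the conditioning event gives 1.
E[A | B = 5] = (1) / (1/4) = 4.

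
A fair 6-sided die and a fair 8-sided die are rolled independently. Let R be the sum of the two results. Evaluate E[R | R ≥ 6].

172/19

P(R ≥ 6) = 19/24.
E[R | R ≥ 6] = (43/6) / (19/24) = 172/19.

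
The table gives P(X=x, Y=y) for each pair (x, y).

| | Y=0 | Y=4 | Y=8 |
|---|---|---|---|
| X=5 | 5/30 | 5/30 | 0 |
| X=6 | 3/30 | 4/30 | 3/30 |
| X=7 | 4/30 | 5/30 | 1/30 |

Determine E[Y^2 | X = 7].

72/5

P(X = 7) = 1/3.
Σ Y^2·P over the event = 0·(4/30) + 16·(5/30) + 64·(1/30) = 24/5.
E[Y^2 | X = 7] = (24/5) / (1/3) = 72/5.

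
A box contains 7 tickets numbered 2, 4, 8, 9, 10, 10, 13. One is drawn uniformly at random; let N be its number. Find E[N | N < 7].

3

P(N < 7) = 2/7.
Σ over the event: 2·1/7 + 4·1/7 = 6/7.
E[N | N < 7] = (6/7) / (2/7) = 3.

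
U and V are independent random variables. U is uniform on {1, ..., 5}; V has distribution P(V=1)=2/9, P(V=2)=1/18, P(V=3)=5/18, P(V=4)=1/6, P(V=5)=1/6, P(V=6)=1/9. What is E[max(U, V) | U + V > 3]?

350/81

P(U + V > 3) = 9/10.
Summing max(U,V)·P(x,y) over outcomes with U + V > 3 gives 35/9.
E[max(U, V) | U + V > 3] = (35/9) / (9/10) = 350/81.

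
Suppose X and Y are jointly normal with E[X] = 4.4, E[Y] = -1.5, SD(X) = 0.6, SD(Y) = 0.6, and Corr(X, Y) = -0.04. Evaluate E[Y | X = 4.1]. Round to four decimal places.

The regression of Y on X has slope ρ·σ_Y/σ_X and passes through (μ_X, μ_Y).
E[Y | X=4.1] = -1.5 + (-0.04)·(0.6/0.6)·(4.1 − (4.4)) = -1.5 + (-0.04)·(-0.3) = -1.4880.

-1.4880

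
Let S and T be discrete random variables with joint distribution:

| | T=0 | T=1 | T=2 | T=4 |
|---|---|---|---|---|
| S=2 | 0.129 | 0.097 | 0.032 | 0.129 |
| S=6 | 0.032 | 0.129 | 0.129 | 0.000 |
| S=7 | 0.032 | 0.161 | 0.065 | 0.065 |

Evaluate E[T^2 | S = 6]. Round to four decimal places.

P(S = 6) = 0.290.
Σ T^2·P over the event = 0·(0.032) + 1·(0.129) + 4·(0.129) = 0.645.
E[T^2 | S = 6] = (0.645) / (0.290) = 2.2241.

2.2241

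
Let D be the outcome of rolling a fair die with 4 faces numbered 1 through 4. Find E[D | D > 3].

Given D > 3, D is equally likely to be any of {4}.
E[D | D > 3] = (4) / 1 = 4.

4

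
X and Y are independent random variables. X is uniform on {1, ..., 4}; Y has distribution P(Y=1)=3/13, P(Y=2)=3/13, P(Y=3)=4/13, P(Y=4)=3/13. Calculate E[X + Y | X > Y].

P(X > Y) = 19/52.
Summing (X+Y)·P(x,y) over outcomes with X > Y gives 97/52.
E[X + Y | X > Y] = (97/52) / (19/52) = 97/19.

97/19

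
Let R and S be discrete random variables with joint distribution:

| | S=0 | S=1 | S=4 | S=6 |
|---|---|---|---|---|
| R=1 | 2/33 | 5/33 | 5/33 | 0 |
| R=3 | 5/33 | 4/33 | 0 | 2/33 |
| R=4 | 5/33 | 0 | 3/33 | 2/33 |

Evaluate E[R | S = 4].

P(S = 4) = 8/33.
Σ R·P over the event = 1·(5/33) + 4·(3/33) = 17/33.
E[R | S = 4] = (17/33) / (8/33) = 17/8.

17/8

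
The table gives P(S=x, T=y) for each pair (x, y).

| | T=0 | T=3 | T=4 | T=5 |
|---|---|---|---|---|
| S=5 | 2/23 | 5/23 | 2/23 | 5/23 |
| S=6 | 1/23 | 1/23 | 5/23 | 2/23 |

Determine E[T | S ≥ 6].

P(S ≥ 6) = 9/23.
Σ T·P over the event = 0·(1/23) + 3·(1/23) + 4·(5/23) + 5·(2/23) = 33/23.
E[T | S ≥ 6] = (33/23) / (9/23) = 11/3.

11/3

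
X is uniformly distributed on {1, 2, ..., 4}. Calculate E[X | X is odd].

2

Given X is odd, X is equally likely to be any of {1, 3}.
E[X | X is odd] = (1 + 3) / 2 = 2.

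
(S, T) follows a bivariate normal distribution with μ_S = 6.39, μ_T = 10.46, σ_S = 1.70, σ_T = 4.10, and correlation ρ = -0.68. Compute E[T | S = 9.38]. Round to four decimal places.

For a bivariate normal, E[T | S=x] = μ_T + ρ·(σ_T/σ_S)·(x − μ_S).
E[T | S=9.38] = 10.46 + (-0.68)·(4.10/1.70)·(9.38 − (6.39)) = 10.46 + (-1.64)·(2.99) = 5.5564.

5.5564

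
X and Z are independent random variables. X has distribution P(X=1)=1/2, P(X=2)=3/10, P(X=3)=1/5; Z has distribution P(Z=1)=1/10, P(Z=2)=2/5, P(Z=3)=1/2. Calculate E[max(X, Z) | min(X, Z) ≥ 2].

P(min(X, Z) ≥ 2) = 9/20.
Summing max(X,Z)·P(x,y) over outcomes with min(X, Z) ≥ 2 gives 123/100.
E[max(X, Z) | min(X, Z) ≥ 2] = (123/100) / (9/20) = 41/15.

41/15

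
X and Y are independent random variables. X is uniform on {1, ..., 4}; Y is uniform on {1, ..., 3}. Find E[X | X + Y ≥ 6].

Outcomes with X + Y ≥ 6: (3,3), (4,2), (4,3), each with probability 1/12.
E[X | X + Y ≥ 6] = (3 + 4 + 4) / 3 = 11/3.

11/3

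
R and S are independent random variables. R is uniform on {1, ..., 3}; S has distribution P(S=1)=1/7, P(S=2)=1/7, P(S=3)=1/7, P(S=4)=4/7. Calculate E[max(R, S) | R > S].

P(R > S) = 1/7.
Summing max(R,S)·P(x,y) over outcomes with R > S gives 8/21.
E[max(R, S) | R > S] = (8/21) / (1/7) = 8/3.

8/3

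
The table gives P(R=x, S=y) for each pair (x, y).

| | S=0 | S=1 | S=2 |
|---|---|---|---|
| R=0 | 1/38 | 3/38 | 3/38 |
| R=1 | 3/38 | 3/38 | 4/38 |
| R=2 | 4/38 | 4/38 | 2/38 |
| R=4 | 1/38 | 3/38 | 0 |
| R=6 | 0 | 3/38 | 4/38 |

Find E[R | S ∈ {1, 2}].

P(S ∈ {1, 2}) = 29/38.
Summing R·P(R=x,S=y) over the conditioning event gives 73/38.
E[R | S ∈ {1, 2}] = (73/38) / (29/38) = 73/29.

73/29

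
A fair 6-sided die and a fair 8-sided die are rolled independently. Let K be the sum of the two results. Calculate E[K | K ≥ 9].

32/3

P(K ≥ 9) = 7/16.
Σ over the event: 9·1/8 + 10·5/48 + 11·1/12 + 12·1/16 + 13·1/24 + 14·1/48 = 14/3.
E[K | K ≥ 9] = (14/3) / (7/16) = 32/3.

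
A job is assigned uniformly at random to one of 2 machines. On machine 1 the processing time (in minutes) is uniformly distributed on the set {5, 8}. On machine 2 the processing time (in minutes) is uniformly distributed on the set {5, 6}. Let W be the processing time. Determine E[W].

E[W | machine 1] = (5+8)/2 = 13/2.
E[W | machine 2] = (5+6)/2 = 11/2.
E[W] = (1/2)·(13/2) + (1/2)·(11/2) = 6.

6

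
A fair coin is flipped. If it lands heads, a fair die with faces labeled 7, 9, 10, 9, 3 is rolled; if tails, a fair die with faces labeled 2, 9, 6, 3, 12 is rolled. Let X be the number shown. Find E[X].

7

E[X | heads] = (7+9+10+9+3)/5 = 38/5.
E[X | tails] = (2+9+6+3+12)/5 = 32/5.
By the law of total expectation,
E[X] = (1/2)·(38/5) + (1/2)·(32/5) = 7.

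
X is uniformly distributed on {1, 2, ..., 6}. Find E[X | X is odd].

3

Given X is odd, X is equally likely to be any of {1, 3, 5}.
E[X | X is odd] = (1 + 3 + 5) / 3 = 3.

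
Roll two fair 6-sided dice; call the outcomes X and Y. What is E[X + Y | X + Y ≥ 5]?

P(X + Y ≥ 5) = 5/6.
Summing (X+Y)·P(x,y) over outcomes with X + Y ≥ 5 gives 58/9.
E[X + Y | X + Y ≥ 5] = (58/9) / (5/6) = 116/15.

116/15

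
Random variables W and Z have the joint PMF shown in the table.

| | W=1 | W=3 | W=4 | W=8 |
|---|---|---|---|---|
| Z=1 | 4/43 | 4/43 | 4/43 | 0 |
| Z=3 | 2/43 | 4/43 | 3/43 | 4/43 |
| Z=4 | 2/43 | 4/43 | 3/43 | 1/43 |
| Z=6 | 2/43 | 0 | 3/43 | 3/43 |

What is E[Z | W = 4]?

P(W = 4) = 13/43.
Summing Z·P(W=x,Z=y) over the conditioning event gives 1.
E[Z | W = 4] = (1) / (13/43) = 43/13.

43/13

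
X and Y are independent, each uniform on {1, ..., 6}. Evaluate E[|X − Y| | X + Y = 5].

Outcomes with X + Y = 5: (1,4), (2,3), (3,2), (4,1), each with probability 1/36.
E[|X − Y| | X + Y = 5] = (3 + 1 + 1 + 3) / 4 = 2.

2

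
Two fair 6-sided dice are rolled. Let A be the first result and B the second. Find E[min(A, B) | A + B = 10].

Outcomes with A + B = 10: (4,6), (5,5), (6,4), each with probability 1/36.
E[min(A, B) | A + B = 10] = (4 + 5 + 4) / 3 = 13/3.

13/3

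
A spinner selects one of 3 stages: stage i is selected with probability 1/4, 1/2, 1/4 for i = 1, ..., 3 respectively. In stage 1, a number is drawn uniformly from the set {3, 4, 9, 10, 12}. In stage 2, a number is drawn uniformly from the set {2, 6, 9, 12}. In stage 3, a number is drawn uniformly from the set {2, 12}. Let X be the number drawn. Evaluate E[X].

E[X | stage 1] = (3+4+9+10+12)/5 = 38/5.
E[X | stage 2] = (2+6+9+12)/4 = 29/4.
E[X | stage 3] = (2+12)/2 = 7.
E[X] = (1/4)·(38/5) + (1/2)·(29/4) + (1/4)·(7) = 291/40.

291/40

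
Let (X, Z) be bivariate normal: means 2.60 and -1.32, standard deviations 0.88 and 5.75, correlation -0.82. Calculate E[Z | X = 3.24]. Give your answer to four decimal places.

For a bivariate normal, E[Z | X=x] = μ_Z + ρ·(σ_Z/σ_X)·(x − μ_X).
E[Z | X=3.24] = -1.32 + (-0.82)·(5.75/0.88)·(3.24 − (2.60)) = -1.32 + (-5.358)·(0.64) = -4.7491.

-4.7491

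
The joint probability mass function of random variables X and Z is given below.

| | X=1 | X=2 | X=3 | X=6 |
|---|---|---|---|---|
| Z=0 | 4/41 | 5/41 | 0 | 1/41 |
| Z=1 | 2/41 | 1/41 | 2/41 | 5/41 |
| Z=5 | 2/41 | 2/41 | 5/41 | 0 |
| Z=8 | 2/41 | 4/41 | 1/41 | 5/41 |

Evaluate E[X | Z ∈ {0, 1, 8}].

P(Z ∈ {0, 1, 8}) = 32/41.
Summing X·P(X=x,Z=y) over the conditioning event gives 103/41.
E[X | Z ∈ {0, 1, 8}] = (103/41) / (32/41) = 103/32.

103/32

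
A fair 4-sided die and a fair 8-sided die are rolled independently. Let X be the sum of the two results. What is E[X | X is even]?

P(X is even) = 1/2.
Σ over the event: 2·1/32 + 4·3/32 + 6·1/8 + 8·1/8 + 10·3/32 + 12·1/32 = 7/2.
E[X | X is even] = (7/2) / (1/2) = 7.

7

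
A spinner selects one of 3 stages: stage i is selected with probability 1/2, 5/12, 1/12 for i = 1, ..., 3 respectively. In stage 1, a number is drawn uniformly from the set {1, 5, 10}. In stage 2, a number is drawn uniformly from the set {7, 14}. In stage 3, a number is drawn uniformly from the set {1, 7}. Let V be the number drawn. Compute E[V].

59/8

E[V | stage 1] = (1+5+10)/3 = 16/3.
E[V | stage 2] = (7+14)/2 = 21/2.
E[V | stage 3] = (1+7)/2 = 4.
By the law of total expectation,
E[V] = (1/2)·(16/3) + (5/12)·(21/2) + (1/12)·(4) = 59/8.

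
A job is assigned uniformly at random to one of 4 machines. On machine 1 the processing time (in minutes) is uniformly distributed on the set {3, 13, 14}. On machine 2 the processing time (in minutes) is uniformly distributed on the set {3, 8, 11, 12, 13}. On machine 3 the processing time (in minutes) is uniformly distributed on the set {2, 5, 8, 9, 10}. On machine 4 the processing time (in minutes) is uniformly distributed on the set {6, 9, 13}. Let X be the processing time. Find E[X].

E[X | machine 1] = (3+13+14)/3 = 10.
E[X | machine 2] = (3+8+11+12+13)/5 = 47/5.
E[X | machine 3] = (2+5+8+9+10)/5 = 34/5.
E[X | machine 4] = (6+9+13)/3 = 28/3.
By the law of total expectation,
E[X] = (1/4)·(10) + (1/4)·(47/5) + (1/4)·(34/5) + (1/4)·(28/3) = 533/60.

533/60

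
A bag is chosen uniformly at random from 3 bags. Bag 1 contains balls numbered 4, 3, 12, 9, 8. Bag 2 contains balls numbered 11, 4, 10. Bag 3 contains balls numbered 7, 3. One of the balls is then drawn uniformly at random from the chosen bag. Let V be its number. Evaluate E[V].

308/45

E[V | bag 1] = (4+3+12+9+8)/5 = 36/5.
E[V | bag 2] = (11+4+10)/3 = 25/3.
E[V | bag 3] = (7+3)/2 = 5.
E[V] = (1/3)·(36/5) + (1/3)·(25/3) + (1/3)·(5) = 308/45.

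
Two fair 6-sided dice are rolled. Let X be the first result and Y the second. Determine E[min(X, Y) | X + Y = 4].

4/3

Outcomes with X + Y = 4: (1,3), (2,2), (3,1), each with probability 1/36.
E[min(X, Y) | X + Y = 4] = (1 + 2 + 1) / 3 = 4/3.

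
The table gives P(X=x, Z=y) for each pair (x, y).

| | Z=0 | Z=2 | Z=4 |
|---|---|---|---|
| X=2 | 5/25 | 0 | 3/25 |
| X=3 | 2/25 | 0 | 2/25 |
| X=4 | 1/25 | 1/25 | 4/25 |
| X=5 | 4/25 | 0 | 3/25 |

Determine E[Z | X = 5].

P(X = 5) = 7/25.
Σ Z·P over the event = 0·(4/25) + 4·(3/25) = 12/25.
E[Z | X = 5] = (12/25) / (7/25) = 12/7.

12/7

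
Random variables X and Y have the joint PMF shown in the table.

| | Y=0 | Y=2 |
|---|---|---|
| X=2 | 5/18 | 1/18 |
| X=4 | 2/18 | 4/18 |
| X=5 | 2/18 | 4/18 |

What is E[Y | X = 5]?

4/3

P(X = 5) = 1/3.
Σ Y·P over the event = 0·(2/18) + 2·(4/18) = 4/9.
E[Y | X = 5] = (4/9) / (1/3) = 4/3.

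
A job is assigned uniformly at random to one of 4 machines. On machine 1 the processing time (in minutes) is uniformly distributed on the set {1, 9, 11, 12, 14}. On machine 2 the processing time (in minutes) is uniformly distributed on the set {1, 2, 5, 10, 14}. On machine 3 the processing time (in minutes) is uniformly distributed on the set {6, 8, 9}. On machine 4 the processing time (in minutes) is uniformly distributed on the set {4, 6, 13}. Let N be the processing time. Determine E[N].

467/60

E[N | machine 1] = (1+9+11+12+14)/5 = 47/5.
E[N | machine 2] = (1+2+5+10+14)/5 = 32/5.
E[N | machine 3] = (6+8+9)/3 = 23/3.
E[N | machine 4] = (4+6+13)/3 = 23/3.
By the law of total expectation,
E[N] = (1/4)·(47/5) + (1/4)·(32/5) + (1/4)·(23/3) + (1/4)·(23/3) = 467/60.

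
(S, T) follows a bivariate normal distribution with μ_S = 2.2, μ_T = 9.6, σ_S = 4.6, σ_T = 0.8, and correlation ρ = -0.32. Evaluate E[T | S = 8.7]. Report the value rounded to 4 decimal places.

9.2383

The regression of T on S has slope ρ·σ_T/σ_S and passes through (μ_S, μ_T).
E[T | S=8.7] = 9.6 + (-0.32)·(0.8/4.6)·(8.7 − (2.2)) = 9.6 + (-0.055652)·(6.5) = 9.2383.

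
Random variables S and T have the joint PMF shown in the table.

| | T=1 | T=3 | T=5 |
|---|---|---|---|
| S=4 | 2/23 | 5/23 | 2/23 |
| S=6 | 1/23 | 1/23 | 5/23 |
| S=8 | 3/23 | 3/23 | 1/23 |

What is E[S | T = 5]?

P(T = 5) = 8/23.
Σ S·P over the event = 4·(2/23) + 6·(5/23) + 8·(1/23) = 2.
E[S | T = 5] = (2) / (8/23) = 23/4.

23/4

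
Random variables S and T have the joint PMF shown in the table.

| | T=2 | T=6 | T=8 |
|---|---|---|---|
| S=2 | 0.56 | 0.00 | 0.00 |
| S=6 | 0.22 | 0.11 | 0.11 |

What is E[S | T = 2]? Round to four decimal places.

3.1282

P(T = 2) = 0.78.
Σ S·P over the event = 2·(0.56) + 6·(0.22) = 2.44.
E[S | T = 2] = (2.44) / (0.78) = 3.1282.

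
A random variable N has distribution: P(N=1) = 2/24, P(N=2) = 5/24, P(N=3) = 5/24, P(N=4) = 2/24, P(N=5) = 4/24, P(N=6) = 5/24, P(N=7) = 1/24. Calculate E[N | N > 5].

37/6

P(N > 5) = 1/4.
Σ over the event: 6·5/24 + 7·1/24 = 37/24.
E[N | N > 5] = (37/24) / (1/4) = 37/6.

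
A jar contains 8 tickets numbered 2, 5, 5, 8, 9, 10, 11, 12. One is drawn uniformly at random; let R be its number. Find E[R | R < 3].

2

P(R < 3) = 1/8.
Σ over the event: 2·1/8 = 1/4.
E[R | R < 3] = (1/4) / (1/8) = 2.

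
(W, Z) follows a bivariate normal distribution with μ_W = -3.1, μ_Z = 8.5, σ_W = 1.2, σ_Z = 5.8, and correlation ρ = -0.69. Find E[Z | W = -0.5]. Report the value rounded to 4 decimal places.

For a bivariate normal, E[Z | W=x] = μ_Z + ρ·(σ_Z/σ_W)·(x − μ_W).
E[Z | W=-0.5] = 8.5 + (-0.69)·(5.8/1.2)·(-0.5 − (-3.1)) = 8.5 + (-3.335)·(2.6) = -0.1710.

-0.1710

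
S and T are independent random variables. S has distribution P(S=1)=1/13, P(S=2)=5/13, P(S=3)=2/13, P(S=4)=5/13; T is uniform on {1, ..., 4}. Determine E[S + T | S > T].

P(S > T) = 6/13.
Summing (S+T)·P(x,y) over outcomes with S > T gives 123/52.
E[S + T | S > T] = (123/52) / (6/13) = 41/8.

41/8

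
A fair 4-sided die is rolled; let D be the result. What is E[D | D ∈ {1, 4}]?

5/2

P(D ∈ {1, 4}) = 1/2.
Σ over the event: 1·1/4 + 4·1/4 = 5/4.
E[D | D ∈ {1, 4}] = (5/4) / (1/2) = 5/2.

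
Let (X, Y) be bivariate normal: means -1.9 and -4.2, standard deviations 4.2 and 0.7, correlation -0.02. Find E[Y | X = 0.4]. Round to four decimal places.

E[Y | X=x] = μ_Y + ρ(σ_Y/σ_X)(x − μ_X) for jointly normal variables.
E[Y | X=0.4] = -4.2 + (-0.02)·(0.7/4.2)·(0.4 − (-1.9)) = -4.2 + (-0.0033333)·(2.3) = -4.2077.

-4.2077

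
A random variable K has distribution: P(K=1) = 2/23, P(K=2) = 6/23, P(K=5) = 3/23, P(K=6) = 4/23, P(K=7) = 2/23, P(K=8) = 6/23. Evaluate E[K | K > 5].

43/6

P(K > 5) = 12/23.
Σ over the event: 6·4/23 + 7·2/23 + 8·6/23 = 86/23.
E[K | K > 5] = (86/23) / (12/23) = 43/6.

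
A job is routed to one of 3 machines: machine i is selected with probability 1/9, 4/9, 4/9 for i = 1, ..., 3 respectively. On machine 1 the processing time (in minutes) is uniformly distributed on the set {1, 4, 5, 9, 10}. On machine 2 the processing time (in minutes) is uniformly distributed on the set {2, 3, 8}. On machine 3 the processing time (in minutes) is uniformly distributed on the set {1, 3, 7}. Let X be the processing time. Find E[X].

E[X | machine 1] = (1+4+5+9+10)/5 = 29/5.
E[X | machine 2] = (2+3+8)/3 = 13/3.
E[X | machine 3] = (1+3+7)/3 = 11/3.
By the law of total expectation,
E[X] = (1/9)·(29/5) + (4/9)·(13/3) + (4/9)·(11/3) = 21/5.

21/5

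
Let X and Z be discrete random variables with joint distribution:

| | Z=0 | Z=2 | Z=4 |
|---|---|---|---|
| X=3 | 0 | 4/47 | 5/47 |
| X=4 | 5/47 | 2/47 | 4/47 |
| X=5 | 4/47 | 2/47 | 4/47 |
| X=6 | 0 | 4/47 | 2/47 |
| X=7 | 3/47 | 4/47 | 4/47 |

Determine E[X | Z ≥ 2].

P(Z ≥ 2) = 35/47.
Summing X·P(X=x,Z=y) over the conditioning event gives 173/47.
E[X | Z ≥ 2] = (173/47) / (35/47) = 173/35.

173/35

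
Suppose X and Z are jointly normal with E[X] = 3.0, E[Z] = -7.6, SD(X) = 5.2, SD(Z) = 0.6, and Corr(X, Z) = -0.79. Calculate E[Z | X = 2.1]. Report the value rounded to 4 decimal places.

The regression of Z on X has slope ρ·σ_Z/σ_X and passes through (μ_X, μ_Z).
E[Z | X=2.1] = -7.6 + (-0.79)·(0.6/5.2)·(2.1 − (3.0)) = -7.6 + (-0.091154)·(-0.9) = -7.5180.

-7.5180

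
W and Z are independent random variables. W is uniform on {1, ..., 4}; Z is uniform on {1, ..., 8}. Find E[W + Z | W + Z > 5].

92/11

P(W + Z > 5) = 11/16.
Summing (W+Z)·P(x,y) over outcomes with W + Z > 5 gives 23/4.
E[W + Z | W + Z > 5] = (23/4) / (11/16) = 92/11.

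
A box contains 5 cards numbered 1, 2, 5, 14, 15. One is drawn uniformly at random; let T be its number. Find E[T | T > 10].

P(T > 10) = 2/5.
Σ over the event: 14·1/5 + 15·1/5 = 29/5.
E[T | T > 10] = (29/5) / (2/5) = 29/2.

29/2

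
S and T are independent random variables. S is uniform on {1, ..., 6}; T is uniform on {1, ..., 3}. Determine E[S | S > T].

53/12

P(S > T) = 2/3.
Summing S·P(x,y) over outcomes with S > T gives 53/18.
E[S | S > T] = (53/18) / (2/3) = 53/12.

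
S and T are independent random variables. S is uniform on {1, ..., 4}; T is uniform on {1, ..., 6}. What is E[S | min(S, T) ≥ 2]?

P(min(S, T) ≥ 2) = 5/8.
Summing S·P(x,y) over outcomes with min(S, T) ≥ 2 gives 15/8.
E[S | min(S, T) ≥ 2] = (15/8) / (5/8) = 3.

3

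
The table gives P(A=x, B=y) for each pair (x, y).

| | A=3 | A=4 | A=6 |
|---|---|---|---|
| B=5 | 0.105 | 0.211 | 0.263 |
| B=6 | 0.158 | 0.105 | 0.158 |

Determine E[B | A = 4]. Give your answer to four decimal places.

P(A = 4) = 0.316.
Summing B·P(A=x,B=y) over the conditioning event gives 1.685.
E[B | A = 4] = (1.685) / (0.316) = 5.3323.

5.3323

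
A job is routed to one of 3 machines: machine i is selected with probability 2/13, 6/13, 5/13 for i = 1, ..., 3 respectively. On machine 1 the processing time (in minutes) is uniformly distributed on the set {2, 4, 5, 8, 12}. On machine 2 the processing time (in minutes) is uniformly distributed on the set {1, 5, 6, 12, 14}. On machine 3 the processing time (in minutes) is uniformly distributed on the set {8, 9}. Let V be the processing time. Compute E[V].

201/26

E[V | machine 1] = (2+4+5+8+12)/5 = 31/5.
E[V | machine 2] = (1+5+6+12+14)/5 = 38/5.
E[V | machine 3] = (8+9)/2 = 17/2.
By the law of total expectation,
E[V] = (2/13)·(31/5) + (6/13)·(38/5) + (5/13)·(17/2) = 201/26.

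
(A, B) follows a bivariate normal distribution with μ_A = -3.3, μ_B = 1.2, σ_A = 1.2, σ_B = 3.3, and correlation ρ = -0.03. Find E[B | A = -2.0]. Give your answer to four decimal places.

1.0928

The regression of B on A has slope ρ·σ_B/σ_A and passes through (μ_A, μ_B).
E[B | A=-2.0] = 1.2 + (-0.03)·(3.3/1.2)·(-2.0 − (-3.3)) = 1.2 + (-0.0825)·(1.3) = 1.0928.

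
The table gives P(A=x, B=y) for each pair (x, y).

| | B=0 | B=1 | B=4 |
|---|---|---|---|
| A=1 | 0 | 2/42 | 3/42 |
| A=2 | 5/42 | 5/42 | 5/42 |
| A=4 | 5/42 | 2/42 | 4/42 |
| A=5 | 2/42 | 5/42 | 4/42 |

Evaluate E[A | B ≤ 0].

P(B ≤ 0) = 2/7.
Σ A·P over the event = 2·(5/42) + 4·(5/42) + 5·(2/42) = 20/21.
E[A | B ≤ 0] = (20/21) / (2/7) = 10/3.

10/3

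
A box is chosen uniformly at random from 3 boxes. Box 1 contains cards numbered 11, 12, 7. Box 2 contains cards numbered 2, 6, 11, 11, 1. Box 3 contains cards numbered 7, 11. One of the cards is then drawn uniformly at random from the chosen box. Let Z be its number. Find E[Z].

E[Z | box 1] = (11+12+7)/3 = 10.
E[Z | box 2] = (2+6+11+11+1)/5 = 31/5.
E[Z | box 3] = (7+11)/2 = 9.
E[Z] = (1/3)·(10) + (1/3)·(31/5) + (1/3)·(9) = 42/5.

42/5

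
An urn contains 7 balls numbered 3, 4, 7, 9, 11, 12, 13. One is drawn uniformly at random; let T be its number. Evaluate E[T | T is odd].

P(T is odd) = 5/7.
Σ over the event: 3·1/7 + 7·1/7 + 9·1/7 + 11·1/7 + 13·1/7 = 43/7.
E[T | T is odd] = (43/7) / (5/7) = 43/5.

43/5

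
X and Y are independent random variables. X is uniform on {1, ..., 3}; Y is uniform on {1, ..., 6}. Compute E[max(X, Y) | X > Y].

Outcomes with X > Y: (2,1), (3,1), (3,2), each with probability 1/18.
E[max(X, Y) | X > Y] = (2 + 3 + 3) / 3 = 8/3.

8/3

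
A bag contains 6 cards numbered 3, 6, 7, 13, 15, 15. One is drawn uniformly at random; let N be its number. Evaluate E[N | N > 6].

P(N > 6) = 2/3.
Σ over the event: 7·1/6 + 13·1/6 + 15·1/3 = 25/3.
E[N | N > 6] = (25/3) / (2/3) = 25/2.

25/2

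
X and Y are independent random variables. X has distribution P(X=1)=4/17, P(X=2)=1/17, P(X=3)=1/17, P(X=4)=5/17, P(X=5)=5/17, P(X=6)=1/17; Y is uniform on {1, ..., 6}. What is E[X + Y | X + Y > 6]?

173/20

P(X + Y > 6) = 10/17.
Summing (X+Y)·P(x,y) over outcomes with X + Y > 6 gives 173/34.
E[X + Y | X + Y > 6] = (173/34) / (10/17) = 173/20.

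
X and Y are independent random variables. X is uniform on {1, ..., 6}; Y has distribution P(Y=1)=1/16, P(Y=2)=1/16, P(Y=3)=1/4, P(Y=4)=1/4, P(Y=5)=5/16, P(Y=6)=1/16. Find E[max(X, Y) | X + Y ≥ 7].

319/62

P(X + Y ≥ 7) = 31/48.
Summing max(X,Y)·P(x,y) over outcomes with X + Y ≥ 7 gives 319/96.
E[max(X, Y) | X + Y ≥ 7] = (319/96) / (31/48) = 319/62.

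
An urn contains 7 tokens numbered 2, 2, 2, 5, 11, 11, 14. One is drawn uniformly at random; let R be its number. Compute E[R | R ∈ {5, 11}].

9

P(R ∈ {5, 11}) = 3/7.
Σ over the event: 5·1/7 + 11·2/7 = 27/7.
E[R | R ∈ {5, 11}] = (27/7) / (3/7) = 9.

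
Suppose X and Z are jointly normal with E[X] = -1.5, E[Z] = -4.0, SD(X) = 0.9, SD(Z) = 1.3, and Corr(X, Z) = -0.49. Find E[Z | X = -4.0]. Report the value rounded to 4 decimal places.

-2.2306

For a bivariate normal, E[Z | X=x] = μ_Z + ρ·(σ_Z/σ_X)·(x − μ_X).
E[Z | X=-4.0] = -4.0 + (-0.49)·(1.3/0.9)·(-4.0 − (-1.5)) = -4.0 + (-0.70778)·(-2.5) = -2.2306.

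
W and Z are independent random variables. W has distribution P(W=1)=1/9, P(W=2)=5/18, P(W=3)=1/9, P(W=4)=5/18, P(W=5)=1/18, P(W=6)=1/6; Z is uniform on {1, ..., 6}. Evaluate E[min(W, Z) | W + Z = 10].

P(W + Z = 10) = 1/12.
Summing min(W,Z)·P(x,y) over outcomes with W + Z = 10 gives 37/108.
E[min(W, Z) | W + Z = 10] = (37/108) / (1/12) = 37/9.

37/9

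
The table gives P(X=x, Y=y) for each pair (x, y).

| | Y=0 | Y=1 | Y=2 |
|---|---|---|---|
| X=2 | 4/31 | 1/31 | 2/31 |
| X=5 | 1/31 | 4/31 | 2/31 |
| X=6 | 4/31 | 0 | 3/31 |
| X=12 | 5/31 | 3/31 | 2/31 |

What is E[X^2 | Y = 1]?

P(Y = 1) = 8/31.
Σ X^2·P over the event = 4·(1/31) + 25·(4/31) + 144·(3/31) = 536/31.
E[X^2 | Y = 1] = (536/31) / (8/31) = 67.

67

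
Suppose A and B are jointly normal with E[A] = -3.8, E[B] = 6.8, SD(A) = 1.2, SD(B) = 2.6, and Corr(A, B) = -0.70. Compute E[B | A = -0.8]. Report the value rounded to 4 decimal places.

E[B | A=x] = μ_B + ρ(σ_B/σ_A)(x − μ_A) for jointly normal variables.
E[B | A=-0.8] = 6.8 + (-0.70)·(2.6/1.2)·(-0.8 − (-3.8)) = 6.8 + (-1.51667)·(3) = 2.2500.

2.2500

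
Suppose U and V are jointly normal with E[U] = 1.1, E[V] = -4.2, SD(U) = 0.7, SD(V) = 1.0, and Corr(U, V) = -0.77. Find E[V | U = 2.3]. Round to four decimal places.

-5.5200

E[V | U=x] = μ_V + ρ(σ_V/σ_U)(x − μ_U) for jointly normal variables.
E[V | U=2.3] = -4.2 + (-0.77)·(1.0/0.7)·(2.3 − (1.1)) = -4.2 + (-1.1)·(1.2) = -5.5200.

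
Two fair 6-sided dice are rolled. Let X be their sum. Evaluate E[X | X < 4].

P(X < 4) = 1/12.
Σ over the event: 2·1/36 + 3·1/18 = 2/9.
E[X | X < 4] = (2/9) / (1/12) = 8/3.

8/3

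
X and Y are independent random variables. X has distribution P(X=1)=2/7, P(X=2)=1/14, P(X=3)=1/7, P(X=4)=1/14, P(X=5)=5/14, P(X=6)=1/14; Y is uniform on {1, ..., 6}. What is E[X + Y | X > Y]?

P(X > Y) = 11/28.
Summing (X+Y)·P(x,y) over outcomes with X > Y gives 39/14.
E[X + Y | X > Y] = (39/14) / (11/28) = 78/11.

78/11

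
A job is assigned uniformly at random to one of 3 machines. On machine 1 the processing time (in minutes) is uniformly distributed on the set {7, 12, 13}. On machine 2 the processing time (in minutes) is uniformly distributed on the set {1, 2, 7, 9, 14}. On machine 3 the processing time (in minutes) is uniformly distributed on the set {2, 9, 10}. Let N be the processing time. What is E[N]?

364/45

E[N | machine 1] = (7+12+13)/3 = 32/3.
E[N | machine 2] = (1+2+7+9+14)/5 = 33/5.
E[N | machine 3] = (2+9+10)/3 = 7.
E[N] = (1/3)·(32/3) + (1/3)·(33/5) + (1/3)·(7) = 364/45.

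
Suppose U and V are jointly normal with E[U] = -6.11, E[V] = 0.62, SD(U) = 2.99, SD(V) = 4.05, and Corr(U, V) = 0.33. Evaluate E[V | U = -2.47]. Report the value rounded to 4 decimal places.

The regression of V on U has slope ρ·σ_V/σ_U and passes through (μ_U, μ_V).
E[V | U=-2.47] = 0.62 + (0.33)·(4.05/2.99)·(-2.47 − (-6.11)) = 0.62 + (0.44699)·(3.64) = 2.2470.

2.2470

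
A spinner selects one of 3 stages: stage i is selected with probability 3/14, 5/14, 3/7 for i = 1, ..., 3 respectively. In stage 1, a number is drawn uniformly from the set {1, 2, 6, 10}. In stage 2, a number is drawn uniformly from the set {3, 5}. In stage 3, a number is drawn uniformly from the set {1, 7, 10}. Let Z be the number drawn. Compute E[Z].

281/56

E[Z | stage 1] = (1+2+6+10)/4 = 19/4.
E[Z | stage 2] = (3+5)/2 = 4.
E[Z | stage 3] = (1+7+10)/3 = 6.
By the law of total expectation,
E[Z] = (3/14)·(19/4) + (5/14)·(4) + (3/7)·(6) = 281/56.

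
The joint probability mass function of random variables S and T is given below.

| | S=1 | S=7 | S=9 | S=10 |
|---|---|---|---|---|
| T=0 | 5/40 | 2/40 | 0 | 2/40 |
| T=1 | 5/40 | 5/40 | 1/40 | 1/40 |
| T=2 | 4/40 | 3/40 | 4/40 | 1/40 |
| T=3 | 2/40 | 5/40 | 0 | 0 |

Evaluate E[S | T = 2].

71/12

P(T = 2) = 3/10.
Summing S·P(S=x,T=y) over the conditioning event gives 71/40.
E[S | T = 2] = (71/40) / (3/10) = 71/12.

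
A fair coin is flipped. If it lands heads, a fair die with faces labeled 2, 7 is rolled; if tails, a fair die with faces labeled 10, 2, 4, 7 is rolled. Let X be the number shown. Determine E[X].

41/8

E[X | heads] = (2+7)/2 = 9/2.
E[X | tails] = (10+2+4+7)/4 = 23/4.
By the law of total expectation,
E[X] = (1/2)·(9/2) + (1/2)·(23/4) = 41/8.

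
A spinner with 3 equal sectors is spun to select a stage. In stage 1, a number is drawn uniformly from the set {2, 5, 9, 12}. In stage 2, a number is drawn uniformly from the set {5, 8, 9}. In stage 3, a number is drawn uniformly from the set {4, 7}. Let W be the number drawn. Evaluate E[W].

E[W | stage 1] = (2+5+9+12)/4 = 7.
E[W | stage 2] = (5+8+9)/3 = 22/3.
E[W | stage 3] = (4+7)/2 = 11/2.
E[W] = (1/3)·(7) + (1/3)·(22/3) + (1/3)·(11/2) = 119/18.

119/18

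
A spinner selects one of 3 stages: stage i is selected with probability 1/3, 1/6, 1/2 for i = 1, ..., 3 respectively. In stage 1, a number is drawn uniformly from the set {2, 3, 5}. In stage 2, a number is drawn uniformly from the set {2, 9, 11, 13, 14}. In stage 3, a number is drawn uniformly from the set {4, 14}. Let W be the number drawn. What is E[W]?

E[W | stage 1] = (2+3+5)/3 = 10/3.
E[W | stage 2] = (2+9+11+13+14)/5 = 49/5.
E[W | stage 3] = (4+14)/2 = 9.
By the law of total expectation,
E[W] = (1/3)·(10/3) + (1/6)·(49/5) + (1/2)·(9) = 326/45.

326/45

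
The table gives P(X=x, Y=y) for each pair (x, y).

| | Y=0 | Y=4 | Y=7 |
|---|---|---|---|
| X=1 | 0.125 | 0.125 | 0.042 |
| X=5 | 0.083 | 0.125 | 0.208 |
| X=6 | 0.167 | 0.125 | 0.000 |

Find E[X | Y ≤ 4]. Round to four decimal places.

4.0560

P(Y ≤ 4) = 0.750.
Summing X·P(X=x,Y=y) over the conditioning event gives 3.042.
E[X | Y ≤ 4] = (3.042) / (0.750) = 4.0560.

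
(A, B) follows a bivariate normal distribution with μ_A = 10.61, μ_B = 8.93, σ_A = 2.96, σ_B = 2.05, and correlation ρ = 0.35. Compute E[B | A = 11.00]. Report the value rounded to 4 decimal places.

9.0245

E[B | A=x] = μ_B + ρ(σ_B/σ_A)(x − μ_A) for jointly normal variables.
E[B | A=11.00] = 8.93 + (0.35)·(2.05/2.96)·(11.00 − (10.61)) = 8.93 + (0.2424)·(0.39) = 9.0245.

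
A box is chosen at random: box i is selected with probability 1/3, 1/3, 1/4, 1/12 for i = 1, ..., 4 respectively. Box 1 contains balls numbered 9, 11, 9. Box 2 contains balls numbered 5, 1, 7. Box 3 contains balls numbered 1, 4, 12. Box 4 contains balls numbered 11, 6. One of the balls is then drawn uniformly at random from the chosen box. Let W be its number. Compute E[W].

E[W | box 1] = (9+11+9)/3 = 29/3.
E[W | box 2] = (5+1+7)/3 = 13/3.
E[W | box 3] = (1+4+12)/3 = 17/3.
E[W | box 4] = (11+6)/2 = 17/2.
By the law of total expectation,
E[W] = (1/3)·(29/3) + (1/3)·(13/3) + (1/4)·(17/3) + (1/12)·(17/2) = 163/24.

163/24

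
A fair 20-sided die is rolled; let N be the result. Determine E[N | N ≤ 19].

10

P(N ≤ 19) = 19/20.
E[N | N ≤ 19] = (19/2) / (19/20) = 10.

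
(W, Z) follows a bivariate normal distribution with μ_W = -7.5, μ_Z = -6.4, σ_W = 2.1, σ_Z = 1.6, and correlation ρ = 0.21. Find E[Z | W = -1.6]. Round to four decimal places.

-5.4560

E[Z | W=x] = μ_Z + ρ(σ_Z/σ_W)(x − μ_W) for jointly normal variables.
E[Z | W=-1.6] = -6.4 + (0.21)·(1.6/2.1)·(-1.6 − (-7.5)) = -6.4 + (0.16)·(5.9) = -5.4560.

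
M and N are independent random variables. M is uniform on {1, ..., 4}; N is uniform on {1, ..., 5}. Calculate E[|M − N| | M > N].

5/3

P(M > N) = 3/10.
Summing |M−N|·P(x,y) over outcomes with M > N gives 1/2.
E[|M − N| | M > N] = (1/2) / (3/10) = 5/3.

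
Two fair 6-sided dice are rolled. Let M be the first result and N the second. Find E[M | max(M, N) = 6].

51/11

P(max(M, N) = 6) = 11/36.
Summing M·P(x,y) over outcomes with max(M, N) = 6 gives 17/12.
E[M | max(M, N) = 6] = (17/12) / (11/36) = 51/11.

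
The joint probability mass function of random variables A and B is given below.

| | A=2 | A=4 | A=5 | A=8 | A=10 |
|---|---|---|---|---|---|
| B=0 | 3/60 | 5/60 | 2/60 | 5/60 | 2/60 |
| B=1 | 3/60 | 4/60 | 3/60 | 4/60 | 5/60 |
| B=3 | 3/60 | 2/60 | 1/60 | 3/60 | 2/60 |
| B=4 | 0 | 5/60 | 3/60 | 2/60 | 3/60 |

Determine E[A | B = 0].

P(B = 0) = 17/60.
Σ A·P over the event = 2·(3/60) + 4·(5/60) + 5·(2/60) + 8·(5/60) + 10·(2/60) = 8/5.
E[A | B = 0] = (8/5) / (17/60) = 96/17.

96/17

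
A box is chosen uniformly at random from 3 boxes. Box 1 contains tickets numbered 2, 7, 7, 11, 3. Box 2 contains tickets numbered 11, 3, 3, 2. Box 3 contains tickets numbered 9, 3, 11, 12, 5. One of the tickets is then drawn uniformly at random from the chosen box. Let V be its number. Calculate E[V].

25/4

E[V | box 1] = (2+7+7+11+3)/5 = 6.
E[V | box 2] = (11+3+3+2)/4 = 19/4.
E[V | box 3] = (9+3+11+12+5)/5 = 8.
E[V] = (1/3)·(6) + (1/3)·(19/4) + (1/3)·(8) = 25/4.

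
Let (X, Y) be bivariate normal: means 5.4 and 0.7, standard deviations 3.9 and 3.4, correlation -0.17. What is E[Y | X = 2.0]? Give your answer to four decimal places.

For a bivariate normal, E[Y | X=x] = μ_Y + ρ·(σ_Y/σ_X)·(x − μ_X).
E[Y | X=2.0] = 0.7 + (-0.17)·(3.4/3.9)·(2.0 − (5.4)) = 0.7 + (-0.14821)·(-3.4) = 1.2039.

1.2039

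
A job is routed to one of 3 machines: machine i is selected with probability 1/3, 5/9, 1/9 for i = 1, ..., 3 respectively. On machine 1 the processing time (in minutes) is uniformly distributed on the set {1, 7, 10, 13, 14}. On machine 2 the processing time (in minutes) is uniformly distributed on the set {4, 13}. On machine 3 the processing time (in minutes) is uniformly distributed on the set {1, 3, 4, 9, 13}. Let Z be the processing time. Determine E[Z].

151/18

E[Z | machine 1] = (1+7+10+13+14)/5 = 9.
E[Z | machine 2] = (4+13)/2 = 17/2.
E[Z | machine 3] = (1+3+4+9+13)/5 = 6.
By the law of total expectation,
E[Z] = (1/3)·(9) + (5/9)·(17/2) + (1/9)·(6) = 151/18.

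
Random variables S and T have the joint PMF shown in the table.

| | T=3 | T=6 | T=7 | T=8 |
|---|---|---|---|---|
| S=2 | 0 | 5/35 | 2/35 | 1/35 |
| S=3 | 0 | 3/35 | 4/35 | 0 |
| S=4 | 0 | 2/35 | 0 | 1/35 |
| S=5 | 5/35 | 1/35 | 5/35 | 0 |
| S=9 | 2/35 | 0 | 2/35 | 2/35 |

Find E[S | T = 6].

P(T = 6) = 11/35.
Σ S·P over the event = 2·(5/35) + 3·(3/35) + 4·(2/35) + 5·(1/35) = 32/35.
E[S | T = 6] = (32/35) / (11/35) = 32/11.

32/11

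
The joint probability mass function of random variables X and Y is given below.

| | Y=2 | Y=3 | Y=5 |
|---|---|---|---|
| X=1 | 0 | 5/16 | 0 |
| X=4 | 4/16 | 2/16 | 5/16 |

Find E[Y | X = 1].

3

P(X = 1) = 5/16.
Σ Y·P over the event = 3·(5/16) = 15/16.
E[Y | X = 1] = (15/16) / (5/16) = 3.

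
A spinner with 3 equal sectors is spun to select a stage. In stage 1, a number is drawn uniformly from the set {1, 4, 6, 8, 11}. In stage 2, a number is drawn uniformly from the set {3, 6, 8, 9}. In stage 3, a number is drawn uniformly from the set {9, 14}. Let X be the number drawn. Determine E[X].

8

E[X | stage 1] = (1+4+6+8+11)/5 = 6.
E[X | stage 2] = (3+6+8+9)/4 = 13/2.
E[X | stage 3] = (9+14)/2 = 23/2.
By the law of total expectation,
E[X] = (1/3)·(6) + (1/3)·(13/2) + (1/3)·(23/2) = 8.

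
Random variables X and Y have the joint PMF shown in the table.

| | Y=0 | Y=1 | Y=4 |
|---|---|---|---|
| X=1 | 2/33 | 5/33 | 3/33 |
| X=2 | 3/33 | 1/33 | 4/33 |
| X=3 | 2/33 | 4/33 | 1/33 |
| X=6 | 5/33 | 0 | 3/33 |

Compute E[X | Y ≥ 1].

P(Y ≥ 1) = 7/11.
Σ X·P over the event = 1·(5/33) + 1·(3/33) + 2·(1/33) + 2·(4/33) + 3·(4/33) + 3·(1/33) + 6·(3/33) = 17/11.
E[X | Y ≥ 1] = (17/11) / (7/11) = 17/7.

17/7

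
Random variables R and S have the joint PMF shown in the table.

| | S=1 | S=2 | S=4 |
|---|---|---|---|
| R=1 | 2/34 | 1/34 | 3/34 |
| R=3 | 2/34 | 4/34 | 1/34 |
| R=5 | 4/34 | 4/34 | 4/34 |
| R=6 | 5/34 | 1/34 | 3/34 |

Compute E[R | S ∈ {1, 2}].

97/23

P(S ∈ {1, 2}) = 23/34.
Summing R·P(R=x,S=y) over the conditioning event gives 97/34.
E[R | S ∈ {1, 2}] = (97/34) / (23/34) = 97/23.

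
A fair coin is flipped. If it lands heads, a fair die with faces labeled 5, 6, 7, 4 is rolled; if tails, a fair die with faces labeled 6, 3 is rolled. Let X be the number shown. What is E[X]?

E[X | heads] = (5+6+7+4)/4 = 11/2.
E[X | tails] = (6+3)/2 = 9/2.
By the law of total expectation,
E[X] = (1/2)·(11/2) + (1/2)·(9/2) = 5.

5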